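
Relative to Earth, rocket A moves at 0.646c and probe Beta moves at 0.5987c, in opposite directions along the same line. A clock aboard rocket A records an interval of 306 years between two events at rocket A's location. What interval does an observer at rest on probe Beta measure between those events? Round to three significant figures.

Speed of rocket A in probe Beta's frame: u = (v_A + v_B)/(1 + v_A v_B/c²) = (0.646 + 0.5987)/(1 + 0.646×0.5987) = 1.2447/1.3867602 = 0.89756; |u| = 0.89756c.
At |u| = 0.89756c, γ = (1 − 0.805614)^(−1/2) = 2.2681.
Rocket A's interval is proper; time dilation gives Δt_B = γΔτ = 2.2681 × 306 years = 694 years.

694 years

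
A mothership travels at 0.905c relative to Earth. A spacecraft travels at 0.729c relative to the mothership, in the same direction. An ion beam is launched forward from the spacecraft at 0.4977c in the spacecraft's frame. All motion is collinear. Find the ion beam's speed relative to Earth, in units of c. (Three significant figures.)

0.995c

Compose velocities in two stages. Stage 1 (into S'): u₁ = (0.4977+0.729)/(1+0.4977×0.729) = 0.90012.
Stage 2 (into S): u = (0.90012+0.905)/(1+0.90012×0.905) = 0.99477, so the speed is 0.995c.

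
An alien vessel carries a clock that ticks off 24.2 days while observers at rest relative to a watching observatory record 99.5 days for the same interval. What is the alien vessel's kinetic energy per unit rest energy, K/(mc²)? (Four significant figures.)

3.112

From Δt = γΔτ: γ = 99.5/24.2 = 4.11157.
K/(mc²) = γ − 1 = 4.11157 − 1 = 3.112.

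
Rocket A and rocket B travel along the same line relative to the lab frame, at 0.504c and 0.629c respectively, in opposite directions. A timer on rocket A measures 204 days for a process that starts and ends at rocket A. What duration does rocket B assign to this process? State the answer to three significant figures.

Transform rocket A's velocity into rocket B's frame: (0.504 + 0.629)/(1 + 0.504·0.629) = 1.133/1.317016, so the relative speed is 0.86028c.
At |u| = 0.86028c, γ = (1 − 0.740082)^(−1/2) = 1.9615.
Rocket A's interval is proper; time dilation gives Δt_B = γΔτ = 1.9615 × 204 days = 400 days.

400 days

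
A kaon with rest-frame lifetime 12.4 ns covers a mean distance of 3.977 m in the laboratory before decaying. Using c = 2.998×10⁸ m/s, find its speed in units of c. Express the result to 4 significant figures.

0.7305c

d = βγcτ ⇒ βγ = d/(cτ) = 3.977 m / (3.71752 m) = 1.0698.
β = (βγ)/√(1+(βγ)²) = 1.0698/√2.14447 = 0.7305.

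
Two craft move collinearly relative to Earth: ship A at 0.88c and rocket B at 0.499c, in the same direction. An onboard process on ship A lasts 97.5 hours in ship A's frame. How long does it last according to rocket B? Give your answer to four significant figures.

132.9 hours

Transform ship A's velocity into rocket B's frame: (0.88 − 0.499)/(1 − 0.88·0.499) = 0.381/0.56088, so the relative speed is 0.67929c.
γ for this relative speed: γ = 1/√(1 − 0.461435) = 1.3626.
The clock on ship A records proper time, so rocket B measures Δt = γΔτ = 1.3626 × 97.5 = 132.9 hours.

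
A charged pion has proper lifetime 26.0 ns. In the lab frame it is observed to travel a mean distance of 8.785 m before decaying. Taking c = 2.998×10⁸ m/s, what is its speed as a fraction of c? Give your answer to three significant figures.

0.748c

d = βγcτ ⇒ βγ = d/(cτ) = 8.785 m / (7.7948 m) = 1.127.
β = (βγ)/√(1+(βγ)²) = 1.127/√2.27013 = 0.748.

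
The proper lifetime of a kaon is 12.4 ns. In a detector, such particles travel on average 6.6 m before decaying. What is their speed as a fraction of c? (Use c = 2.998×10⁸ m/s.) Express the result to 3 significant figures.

0.871c

Lab distance = (lab lifetime)·v = γτ·βc, so βγ = d/(cτ) = 6.600/(2.998×10⁸ × 1.240×10^-8) = 1.7754.
With βγ = 1.7754: γ² = 1 + (βγ)² = 4.15205, and β = (βγ)/γ = 1.7754/2.03766 = 0.871.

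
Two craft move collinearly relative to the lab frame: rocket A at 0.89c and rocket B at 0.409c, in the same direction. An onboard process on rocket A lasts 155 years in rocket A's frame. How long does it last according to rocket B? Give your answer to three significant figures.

Speed of rocket A in rocket B's frame: u = (v_A − v_B)/(1 − v_A v_B/c²) = (0.89 − 0.409)/(1 − 0.89×0.409) = 0.481/0.63599 = 0.7563; |u| = 0.7563c.
At |u| = 0.7563c, γ = (1 − 0.57199)^(−1/2) = 1.5285.
Rocket A's interval is proper; time dilation gives Δt_B = γΔτ = 1.5285 × 155 years = 237 years.

237 years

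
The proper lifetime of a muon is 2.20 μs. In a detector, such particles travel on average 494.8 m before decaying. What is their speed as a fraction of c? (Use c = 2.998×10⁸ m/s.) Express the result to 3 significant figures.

Let x = d/(cτ) = 494.8 m / (2.998×10⁸ m/s × 2.200×10^-6 s) = 0.7502. Since d = βγcτ, x = βγ = β/√(1−β²).
Solving: β² = x²/(1+x²) = 0.5628/1.5628 = 0.360123, so β = 0.600.

0.600c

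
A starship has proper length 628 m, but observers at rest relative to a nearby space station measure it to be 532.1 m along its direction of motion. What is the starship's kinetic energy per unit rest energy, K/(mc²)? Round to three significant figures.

0.180

Length contraction gives γ = L₀/L = 628/532.1 = 1.18023.
Since K = (γ−1)mc², K/(mc²) = 1.18023 − 1 = 0.180.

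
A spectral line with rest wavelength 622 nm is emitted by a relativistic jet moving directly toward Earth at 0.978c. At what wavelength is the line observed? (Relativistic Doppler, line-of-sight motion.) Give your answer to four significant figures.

Relativistic Doppler for wavelength: λ_obs = λ_src · √((1−β)/(1+β)).
With β = 0.978: factor = √(0.022/1.978) = 0.10546.
λ_obs = 622 × 0.10546 = 65.60 nm.

65.60 nm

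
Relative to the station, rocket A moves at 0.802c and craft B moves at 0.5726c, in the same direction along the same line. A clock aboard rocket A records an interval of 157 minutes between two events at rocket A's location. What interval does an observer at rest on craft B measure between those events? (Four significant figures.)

Transform rocket A's velocity into craft B's frame: (0.802 − 0.5726)/(1 − 0.802·0.5726) = 0.2294/0.5407748, so the relative speed is 0.42421c.
γ for this relative speed: γ = 1/√(1 − 0.179954) = 1.1043.
Rocket A's interval is proper; time dilation gives Δt_B = γΔτ = 1.1043 × 157 minutes = 173.4 minutes.

173.4 minutes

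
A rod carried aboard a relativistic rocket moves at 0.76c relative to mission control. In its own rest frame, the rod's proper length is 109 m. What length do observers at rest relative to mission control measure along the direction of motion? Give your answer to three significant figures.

β² = 0.5776, so γ = 1/√0.4224 = 1.5386.
Length contraction: L = L₀/γ = 109/1.5386 = 70.8 m.

70.8 m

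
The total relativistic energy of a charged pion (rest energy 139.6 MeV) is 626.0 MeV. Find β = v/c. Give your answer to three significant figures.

0.975

γ = E/(mc²) = 626.0/139.6 = 4.4842.
β = √(1 − 1/γ²) = √(1 − 0.0497313) = √0.9502687 = 0.975.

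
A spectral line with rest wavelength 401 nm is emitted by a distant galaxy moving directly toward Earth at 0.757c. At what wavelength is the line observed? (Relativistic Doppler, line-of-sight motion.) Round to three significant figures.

149 nm

Relativistic Doppler for wavelength: λ_obs = λ_src · √((1−β)/(1+β)).
With β = 0.757: factor = √(0.243/1.757) = 0.37189.
λ_obs = 401 × 0.37189 = 149 nm.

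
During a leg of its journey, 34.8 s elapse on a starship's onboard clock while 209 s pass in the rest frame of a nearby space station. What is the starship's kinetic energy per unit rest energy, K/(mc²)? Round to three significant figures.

γ = Δt/Δτ = 209/34.8 = 6.00575.
K/(mc²) = γ − 1 = 6.00575 − 1 = 5.01.

5.01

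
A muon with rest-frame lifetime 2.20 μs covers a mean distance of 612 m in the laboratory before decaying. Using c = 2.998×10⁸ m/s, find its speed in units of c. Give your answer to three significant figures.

0.680c

Lab distance = (lab lifetime)·v = γτ·βc, so βγ = d/(cτ) = 612.0/(2.998×10⁸ × 2.200×10^-6) = 0.92789.
With βγ = 0.92789: γ² = 1 + (βγ)² = 1.86098, and β = (βγ)/γ = 0.92789/1.36418 = 0.680.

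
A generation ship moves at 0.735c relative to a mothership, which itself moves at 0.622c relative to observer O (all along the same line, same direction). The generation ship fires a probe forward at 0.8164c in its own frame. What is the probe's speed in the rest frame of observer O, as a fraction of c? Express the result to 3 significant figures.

First combine the probe and generation ship (S''→S'): u₁ = (0.8164 + 0.735)/(1 + 0.8164×0.735) = 1.5514/1.600054 = 0.96959.
Then combine with the mothership (S'→S): u = (0.96959 + 0.622)/(1 + 0.96959×0.622) = 1.59159/1.60308498 = 0.99283.

0.993c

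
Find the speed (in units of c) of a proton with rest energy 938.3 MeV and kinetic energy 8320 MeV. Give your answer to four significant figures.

γ = 1 + K/(mc²) = 1 + 8320/938.3 = 9.8671.
β = √(1 − 1/γ²) = √(1 − 0.0102712) = √0.9897288 = 0.9949.

0.9949c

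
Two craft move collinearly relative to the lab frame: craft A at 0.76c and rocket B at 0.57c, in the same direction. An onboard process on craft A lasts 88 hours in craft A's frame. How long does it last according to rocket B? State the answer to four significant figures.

93.40 hours

Speed of craft A in rocket B's frame: u = (v_A − v_B)/(1 − v_A v_B/c²) = (0.76 − 0.57)/(1 − 0.76×0.57) = 0.19/0.5668 = 0.33522; |u| = 0.33522c.
At |u| = 0.33522c, γ = (1 − 0.112372)^(−1/2) = 1.0614.
Craft A's interval is proper; time dilation gives Δt_B = γΔτ = 1.0614 × 88 hours = 93.40 hours.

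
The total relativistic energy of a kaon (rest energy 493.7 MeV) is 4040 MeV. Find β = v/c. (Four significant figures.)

0.9925

Total energy E = γmc² gives γ = 4040/493.7 = 8.1831.
Hence β = √(1 − 1/γ²) = √(1 − 0.0149336) = √0.9850664 = 0.9925.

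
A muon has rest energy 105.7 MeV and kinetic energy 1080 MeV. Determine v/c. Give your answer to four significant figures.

0.9960

γ = 1 + K/(mc²) = 1 + 1080/105.7 = 11.218.
β = √(1 − 1/γ²) = √(1 − 0.00794638) = √0.99205362 = 0.9960.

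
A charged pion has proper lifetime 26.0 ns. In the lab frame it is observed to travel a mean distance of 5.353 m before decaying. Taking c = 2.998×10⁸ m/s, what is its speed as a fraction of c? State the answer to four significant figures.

0.5661c

Let x = d/(cτ) = 5.353 m / (2.998×10⁸ m/s × 2.600×10^-8 s) = 0.68674. Since d = βγcτ, x = βγ = β/√(1−β²).
Solving: β² = x²/(1+x²) = 0.471612/1.471612 = 0.320473, so β = 0.5661.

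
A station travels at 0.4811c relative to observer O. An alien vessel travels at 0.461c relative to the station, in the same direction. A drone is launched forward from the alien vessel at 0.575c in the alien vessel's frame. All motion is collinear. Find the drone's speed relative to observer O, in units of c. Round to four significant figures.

0.9326c

First combine the drone and alien vessel (S''→S'): u₁ = (0.575 + 0.461)/(1 + 0.575×0.461) = 1.036/1.265075 = 0.81892.
Then combine with the station (S'→S): u = (0.81892 + 0.4811)/(1 + 0.81892×0.4811) = 1.30002/1.393982412 = 0.93259.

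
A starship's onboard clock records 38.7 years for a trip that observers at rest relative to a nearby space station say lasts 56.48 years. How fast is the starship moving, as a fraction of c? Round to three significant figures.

γ = Δt/Δτ = 56.48/38.7 = 1.4594.
β = √(1 − 1/γ²) = √(1 − 0.469517) = √0.530483 = 0.728.

0.728c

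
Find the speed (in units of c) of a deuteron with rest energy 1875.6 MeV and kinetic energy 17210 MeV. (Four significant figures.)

0.9952c

K = (γ−1)mc², so γ = 1 + 17210/1875.6 = 10.176.
Then v/c = √(1 − γ⁻²) = √(1 − 0.00965708) = √0.99034292 = 0.9952.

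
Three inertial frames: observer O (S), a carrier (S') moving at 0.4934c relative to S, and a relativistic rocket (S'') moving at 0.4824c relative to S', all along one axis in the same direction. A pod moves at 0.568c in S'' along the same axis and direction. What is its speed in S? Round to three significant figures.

0.937c

First combine the pod and relativistic rocket (S''→S'): u₁ = (0.568 + 0.4824)/(1 + 0.568×0.4824) = 1.0504/1.2740032 = 0.82449.
Then combine with the carrier (S'→S): u = (0.82449 + 0.4934)/(1 + 0.82449×0.4934) = 1.31789/1.406803366 = 0.9368.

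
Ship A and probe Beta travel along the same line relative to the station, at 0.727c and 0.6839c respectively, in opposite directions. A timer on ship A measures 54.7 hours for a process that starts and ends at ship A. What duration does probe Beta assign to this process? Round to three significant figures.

Transform ship A's velocity into probe Beta's frame: (0.727 + 0.6839)/(1 + 0.727·0.6839) = 1.4109/1.4971953, so the relative speed is 0.94236c.
At |u| = 0.94236c, γ = (1 − 0.888042)^(−1/2) = 2.9886.
The clock on ship A records proper time, so probe Beta measures Δt = γΔτ = 2.9886 × 54.7 = 163 hours.

163 hours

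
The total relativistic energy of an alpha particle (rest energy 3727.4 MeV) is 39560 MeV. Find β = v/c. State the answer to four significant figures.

Total energy E = γmc² gives γ = 39560/3727.4 = 10.613.
Hence β = √(1 − 1/γ²) = √(1 − 0.00887817) = √0.99112183 = 0.9956.

0.9956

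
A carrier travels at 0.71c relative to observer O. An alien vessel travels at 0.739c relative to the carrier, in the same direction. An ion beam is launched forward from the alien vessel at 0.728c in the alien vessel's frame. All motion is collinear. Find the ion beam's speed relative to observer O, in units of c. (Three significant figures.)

First combine the ion beam and alien vessel (S''→S'): u₁ = (0.728 + 0.739)/(1 + 0.728×0.739) = 1.467/1.537992 = 0.95384.
Then combine with the carrier (S'→S): u = (0.95384 + 0.71)/(1 + 0.95384×0.71) = 1.66384/1.6772264 = 0.99202.

0.992c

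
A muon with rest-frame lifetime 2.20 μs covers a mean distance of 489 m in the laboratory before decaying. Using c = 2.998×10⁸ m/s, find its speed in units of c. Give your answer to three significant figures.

Lab distance = (lab lifetime)·v = γτ·βc, so βγ = d/(cτ) = 489.0/(2.998×10⁸ × 2.200×10^-6) = 0.7414.
With βγ = 0.7414: γ² = 1 + (βγ)² = 1.549674, and β = (βγ)/γ = 0.7414/1.24486 = 0.596.

0.596c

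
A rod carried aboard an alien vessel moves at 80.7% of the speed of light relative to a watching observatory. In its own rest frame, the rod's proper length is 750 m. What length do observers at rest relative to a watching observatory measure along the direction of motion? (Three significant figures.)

γ = 1/√(1 − β²) = 1/√(1 − 0.651249) = 1/√0.348751 = 1/0.590551 = 1.6933.
Length contraction: L = L₀/γ = 750/1.6933 = 443 m.

443 m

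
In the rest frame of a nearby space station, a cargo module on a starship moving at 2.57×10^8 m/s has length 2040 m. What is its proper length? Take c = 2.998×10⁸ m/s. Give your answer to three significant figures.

β = v/c = (2.57×10^8 m/s)/(2.998×10⁸ m/s) = 0.857238.
γ = 1/√(1 − β²) = 1/√(1 − 0.734857) = 1/√0.265143 = 1/0.51492 = 1.942.
Proper length: L₀ = γ·L = 1.942 × 2040 = 3960 m.

3960 m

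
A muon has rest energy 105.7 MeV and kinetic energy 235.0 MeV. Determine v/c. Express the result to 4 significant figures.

0.9507

γ = 1 + K/(mc²) = 1 + 235.0/105.7 = 3.2233.
β = √(1 − 1/γ²) = √(1 − 0.0962495) = √0.9037505 = 0.9507.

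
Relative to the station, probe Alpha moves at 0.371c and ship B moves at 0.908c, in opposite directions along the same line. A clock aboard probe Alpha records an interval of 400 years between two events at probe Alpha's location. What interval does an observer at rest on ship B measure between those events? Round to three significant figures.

The velocity of probe Alpha relative to ship B is (0.371 + 0.908)c / (1 + 0.371×0.908) = 0.95671c; relative speed 0.95671c.
γ for this relative speed: γ = 1/√(1 − 0.915294) = 3.4359.
Probe Alpha's interval is proper; time dilation gives Δt_B = γΔτ = 3.4359 × 400 years = 1370 years.

1370 years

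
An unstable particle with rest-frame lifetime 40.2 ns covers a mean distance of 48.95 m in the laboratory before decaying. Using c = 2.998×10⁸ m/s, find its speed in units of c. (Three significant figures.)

d = βγcτ ⇒ βγ = d/(cτ) = 48.95 m / (12.05196 m) = 4.0616.
β = (βγ)/√(1+(βγ)²) = 4.0616/√17.4966 = 0.971.

0.971c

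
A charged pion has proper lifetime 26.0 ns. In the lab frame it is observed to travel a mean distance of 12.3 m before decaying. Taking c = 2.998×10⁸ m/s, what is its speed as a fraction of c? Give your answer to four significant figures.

Lab distance = (lab lifetime)·v = γτ·βc, so βγ = d/(cτ) = 12.30/(2.998×10⁸ × 2.600×10^-8) = 1.578.
With βγ = 1.578: γ² = 1 + (βγ)² = 3.49008, and β = (βγ)/γ = 1.578/1.86818 = 0.8447.

0.8447c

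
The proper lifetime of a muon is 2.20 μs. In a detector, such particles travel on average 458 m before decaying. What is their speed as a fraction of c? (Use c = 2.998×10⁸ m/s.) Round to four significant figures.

0.5704c

d = βγcτ ⇒ βγ = d/(cτ) = 458.0 m / (659.56 m) = 0.6944.
β = (βγ)/√(1+(βγ)²) = 0.6944/√1.482191 = 0.5704.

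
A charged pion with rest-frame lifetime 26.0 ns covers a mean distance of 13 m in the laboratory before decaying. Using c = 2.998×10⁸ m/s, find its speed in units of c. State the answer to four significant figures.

0.8576c

Lab distance = (lab lifetime)·v = γτ·βc, so βγ = d/(cτ) = 13.00/(2.998×10⁸ × 2.600×10^-8) = 1.6678.
With βγ = 1.6678: γ² = 1 + (βγ)² = 3.78156, and β = (βγ)/γ = 1.6678/1.94462 = 0.8576.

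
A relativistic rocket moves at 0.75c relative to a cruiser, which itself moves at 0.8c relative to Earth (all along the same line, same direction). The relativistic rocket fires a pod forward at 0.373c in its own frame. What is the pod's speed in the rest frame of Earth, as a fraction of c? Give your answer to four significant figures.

Compose velocities in two stages. Stage 1 (into S'): u₁ = (0.373+0.75)/(1+0.373×0.75) = 0.87752.
Stage 2 (into S): u = (0.87752+0.8)/(1+0.87752×0.8) = 0.98561, so the speed is 0.9856c.

0.9856c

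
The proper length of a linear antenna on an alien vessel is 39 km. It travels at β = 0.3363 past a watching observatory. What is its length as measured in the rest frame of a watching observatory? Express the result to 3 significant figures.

With β = 0.3363, γ = 1/√(1 − 0.3363²) = 1/√0.88690231 = 1.0618.
Along the direction of motion the measured length is L₀/γ = 39/1.0618 = 36.7 km.

36.7 km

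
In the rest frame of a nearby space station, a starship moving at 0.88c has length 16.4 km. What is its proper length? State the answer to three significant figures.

β² = 0.7744, so γ = 1/√0.2256 = 2.1054.
Proper length: L₀ = γ·L = 2.1054 × 16.4 = 34.5 km.

34.5 km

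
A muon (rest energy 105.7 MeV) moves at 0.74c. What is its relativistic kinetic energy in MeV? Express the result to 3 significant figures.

With β = 0.74, γ = 1/√(1 − 0.74²) = 1/√0.4524 = 1.48675.
Kinetic energy: K = (γ − 1)mc² = (1.48675 − 1) × 105.7 MeV = 0.48675 × 105.7 = 51.4 MeV.

51.4 MeV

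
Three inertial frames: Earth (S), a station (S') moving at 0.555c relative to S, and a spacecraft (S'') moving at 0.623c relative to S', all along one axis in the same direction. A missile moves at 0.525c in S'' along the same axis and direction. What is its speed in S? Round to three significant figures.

Apply u = (u'+v)/(1+u'v) twice. Missile in the station frame: (0.525+0.623)/(1+0.525·0.623) = 1.148/1.327075 = 0.86506c.
That velocity, transformed to the rest frame of Earth: (0.86506+0.555)/(1+0.86506·0.555) = 1.42006/1.4801083 = 0.95943c.

0.959c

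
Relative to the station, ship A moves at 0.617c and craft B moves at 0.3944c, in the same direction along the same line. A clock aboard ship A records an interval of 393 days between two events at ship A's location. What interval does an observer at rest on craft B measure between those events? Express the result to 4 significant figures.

411.2 days

Speed of ship A in craft B's frame: u = (v_A − v_B)/(1 − v_A v_B/c²) = (0.617 − 0.3944)/(1 − 0.617×0.3944) = 0.2226/0.7566552 = 0.29419; |u| = 0.29419c.
γ for this relative speed: γ = 1/√(1 − 0.0865478) = 1.0463.
The clock on ship A records proper time, so craft B measures Δt = γΔτ = 1.0463 × 393 = 411.2 days.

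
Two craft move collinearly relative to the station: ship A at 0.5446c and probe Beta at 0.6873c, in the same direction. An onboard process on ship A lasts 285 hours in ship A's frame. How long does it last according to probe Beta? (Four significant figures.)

292.7 hours

Transform ship A's velocity into probe Beta's frame: (0.5446 − 0.6873)/(1 − 0.5446·0.6873) = −0.1427/0.62569642, so the relative speed is 0.22807c.
At |u| = 0.22807c, γ = (1 − 0.0520159)^(−1/2) = 1.0271.
The clock on ship A records proper time, so probe Beta measures Δt = γΔτ = 1.0271 × 285 = 292.7 hours.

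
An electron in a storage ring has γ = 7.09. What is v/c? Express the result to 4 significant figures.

0.9900

β = √(1 − 1/γ²) = √(1 − 1/50.2681) = √0.980107 = 0.9900.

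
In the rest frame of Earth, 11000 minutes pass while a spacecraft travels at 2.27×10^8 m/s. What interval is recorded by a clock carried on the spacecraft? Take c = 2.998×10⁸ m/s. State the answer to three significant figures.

7190 minutes

β = v/c = (2.27×10^8 m/s)/(2.998×10⁸ m/s) = 0.757171.
Lorentz factor: γ = (1 − 0.5733079)^(−1/2) = 1.5309.
The moving clock records proper time: Δτ = Δt/γ = 11000/1.5309 = 7190 minutes.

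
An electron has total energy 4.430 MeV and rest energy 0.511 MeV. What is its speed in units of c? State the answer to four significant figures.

Total energy E = γmc² gives γ = 4.430/0.511 = 8.6693.
Hence β = √(1 − 1/γ²) = √(1 − 0.0133055) = √0.9866945 = 0.9933.

0.9933c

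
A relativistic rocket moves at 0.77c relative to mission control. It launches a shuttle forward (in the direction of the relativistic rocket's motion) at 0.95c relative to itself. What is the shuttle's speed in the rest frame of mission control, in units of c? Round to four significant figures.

0.9934c

In units of c, u = (u' + v)/(1 + u'v) with u' = 0.95 and v = 0.77.
Numerator: 0.95 + 0.77 = 1.72. Denominator: 1 + (0.95)(0.77) = 1.7315.
u = 1.72/1.7315 = 0.99336, so the speed is 0.9934c.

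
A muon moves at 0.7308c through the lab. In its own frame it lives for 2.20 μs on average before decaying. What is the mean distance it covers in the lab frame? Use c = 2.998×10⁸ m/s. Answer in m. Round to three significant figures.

With β = 0.7308, γ = 1/√(1 − 0.7308²) = 1/√0.46593136 = 1.465.
Lab-frame lifetime: Δt = γτ = 1.465 × 2.20 μs = 3.223 μs.
Distance: d = vΔt = 0.7308 × 2.998×10⁸ m/s × 3.2230×10^-6 s = 706 m.

706 m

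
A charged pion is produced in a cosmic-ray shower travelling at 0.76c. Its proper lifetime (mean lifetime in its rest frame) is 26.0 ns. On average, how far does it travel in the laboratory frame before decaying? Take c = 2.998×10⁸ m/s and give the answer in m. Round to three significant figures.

With β = 0.76, γ = 1/√(1 − 0.76²) = 1/√0.4224 = 1.5386.
Lab-frame lifetime: Δt = γτ = 1.5386 × 26.0 ns = 40.004 ns.
Distance: d = vΔt = 0.76 × 2.998×10⁸ m/s × 4.0004×10^-8 s = 9.11 m.

9.11 m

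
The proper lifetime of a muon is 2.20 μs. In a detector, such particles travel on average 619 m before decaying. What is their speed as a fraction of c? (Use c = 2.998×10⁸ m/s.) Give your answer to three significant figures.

d = βγcτ ⇒ βγ = d/(cτ) = 619.0 m / (659.56 m) = 0.9385.
β = (βγ)/√(1+(βγ)²) = 0.9385/√1.880782 = 0.684.

0.684c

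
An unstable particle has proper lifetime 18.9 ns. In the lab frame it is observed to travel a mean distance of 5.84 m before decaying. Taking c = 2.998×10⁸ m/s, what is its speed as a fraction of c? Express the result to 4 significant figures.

0.7177c

Lab distance = (lab lifetime)·v = γτ·βc, so βγ = d/(cτ) = 5.840/(2.998×10⁸ × 1.890×10^-8) = 1.0307.
With βγ = 1.0307: γ² = 1 + (βγ)² = 2.06234, and β = (βγ)/γ = 1.0307/1.43608 = 0.7177.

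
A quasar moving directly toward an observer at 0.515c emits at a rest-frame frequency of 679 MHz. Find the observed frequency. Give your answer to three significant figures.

Relativistic Doppler (source moving toward): f_obs = f_src · √((1+β)/(1−β)).
With β = 0.515: factor = √(1.515/0.485) = 1.7674.
f_obs = 679 × 1.7674 = 1200 MHz.

1200 MHz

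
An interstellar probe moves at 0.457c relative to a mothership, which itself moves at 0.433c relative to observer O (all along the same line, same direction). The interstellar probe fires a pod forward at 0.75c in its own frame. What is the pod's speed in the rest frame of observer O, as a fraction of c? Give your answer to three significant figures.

Compose velocities in two stages. Stage 1 (into S'): u₁ = (0.75+0.457)/(1+0.75×0.457) = 0.8989.
Stage 2 (into S): u = (0.8989+0.433)/(1+0.8989×0.433) = 0.95874, so the speed is 0.959c.

0.959c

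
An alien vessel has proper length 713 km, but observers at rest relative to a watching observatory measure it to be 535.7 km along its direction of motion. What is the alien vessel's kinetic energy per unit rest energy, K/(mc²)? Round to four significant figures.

0.3310

From L = L₀/γ: γ = 713/535.7 = 1.33097.
Since K = (γ−1)mc², K/(mc²) = 1.33097 − 1 = 0.3310.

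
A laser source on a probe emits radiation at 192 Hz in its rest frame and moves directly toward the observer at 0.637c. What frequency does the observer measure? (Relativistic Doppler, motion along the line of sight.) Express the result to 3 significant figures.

Relativistic Doppler (source moving toward): f_obs = f_src · √((1+β)/(1−β)).
With β = 0.637: factor = √(1.637/0.363) = 2.1236.
f_obs = 192 × 2.1236 = 408 Hz.

408 Hz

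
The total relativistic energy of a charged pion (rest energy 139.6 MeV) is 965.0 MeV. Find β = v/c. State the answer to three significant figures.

0.989

Total energy E = γmc² gives γ = 965.0/139.6 = 6.9126.
Hence β = √(1 − 1/γ²) = √(1 − 0.0209275) = √0.9790725 = 0.989.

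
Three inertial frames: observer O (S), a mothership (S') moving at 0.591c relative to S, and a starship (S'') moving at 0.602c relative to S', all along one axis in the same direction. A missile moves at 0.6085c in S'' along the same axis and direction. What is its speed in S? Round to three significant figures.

0.969c

First combine the missile and starship (S''→S'): u₁ = (0.6085 + 0.602)/(1 + 0.6085×0.602) = 1.2105/1.366317 = 0.88596.
Then combine with the mothership (S'→S): u = (0.88596 + 0.591)/(1 + 0.88596×0.591) = 1.47696/1.52360236 = 0.96939.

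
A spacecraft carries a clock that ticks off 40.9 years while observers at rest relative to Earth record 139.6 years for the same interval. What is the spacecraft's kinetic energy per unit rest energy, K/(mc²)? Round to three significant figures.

From Δt = γΔτ: γ = 139.6/40.9 = 3.4132.
K/(mc²) = γ − 1 = 3.4132 − 1 = 2.41.

2.41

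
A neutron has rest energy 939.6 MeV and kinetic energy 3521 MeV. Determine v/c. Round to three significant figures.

K = (γ−1)mc², so γ = 1 + 3521/939.6 = 4.7473.
Then v/c = √(1 − γ⁻²) = √(1 − 0.0443718) = √0.9556282 = 0.978.

0.978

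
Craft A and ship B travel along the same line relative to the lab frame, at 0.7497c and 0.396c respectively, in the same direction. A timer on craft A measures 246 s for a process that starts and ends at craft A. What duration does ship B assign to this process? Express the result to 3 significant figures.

Transform craft A's velocity into ship B's frame: (0.7497 − 0.396)/(1 − 0.7497·0.396) = 0.3537/0.7031188, so the relative speed is 0.50304c.
At |u| = 0.50304c, γ = (1 − 0.253049)^(−1/2) = 1.1571.
Craft A's interval is proper; time dilation gives Δt_B = γΔτ = 1.1571 × 246 s = 285 s.

285 s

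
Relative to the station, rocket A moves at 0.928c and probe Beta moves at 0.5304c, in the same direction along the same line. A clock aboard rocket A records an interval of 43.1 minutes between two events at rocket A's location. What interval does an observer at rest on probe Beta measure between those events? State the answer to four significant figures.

Speed of rocket A in probe Beta's frame: u = (v_A − v_B)/(1 − v_A v_B/c²) = (0.928 − 0.5304)/(1 − 0.928×0.5304) = 0.3976/0.5077888 = 0.783; |u| = 0.783c.
γ for this relative speed: γ = 1/√(1 − 0.613089) = 1.6077.
Rocket A's interval is proper; time dilation gives Δt_B = γΔτ = 1.6077 × 43.1 minutes = 69.29 minutes.

69.29 minutes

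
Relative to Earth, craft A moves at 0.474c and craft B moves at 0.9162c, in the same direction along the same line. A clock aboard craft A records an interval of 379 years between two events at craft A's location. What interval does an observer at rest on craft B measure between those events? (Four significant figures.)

The velocity of craft A relative to craft B is (0.474 − 0.9162)c / (1 − 0.474×0.9162) = −0.78166c; relative speed 0.78166c.
γ for this relative speed: γ = 1/√(1 − 0.610992) = 1.6033.
The clock on craft A records proper time, so craft B measures Δt = γΔτ = 1.6033 × 379 = 607.7 years.

607.7 years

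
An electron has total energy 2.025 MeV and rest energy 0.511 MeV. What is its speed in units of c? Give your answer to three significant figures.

0.968c

γ = E/(mc²) = 2.025/0.511 = 3.9628.
β = √(1 − 1/γ²) = √(1 − 0.0636789) = √0.9363211 = 0.968.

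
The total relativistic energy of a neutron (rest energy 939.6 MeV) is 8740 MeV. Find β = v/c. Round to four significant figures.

Total energy E = γmc² gives γ = 8740/939.6 = 9.3018.
Hence β = √(1 − 1/γ²) = √(1 − 0.0115576) = √0.9884424 = 0.9942.

0.9942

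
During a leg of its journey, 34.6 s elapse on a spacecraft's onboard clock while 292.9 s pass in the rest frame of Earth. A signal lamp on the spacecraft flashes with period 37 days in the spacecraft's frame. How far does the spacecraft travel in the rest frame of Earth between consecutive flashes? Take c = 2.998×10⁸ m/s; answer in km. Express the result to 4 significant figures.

8.056×10^12 km

γ = Δt/Δτ = 292.9/34.6 = 8.46532.
β = √(1 − 1/γ²) = 0.993. Lab-frame period = γτ = 8.46532×37 days = 313.22 days. Distance = βc × γτ = 0.993 × 2.998×10⁸ m/s × 27062208 s = 8.0565×10^15 m = 8.056×10^12 km.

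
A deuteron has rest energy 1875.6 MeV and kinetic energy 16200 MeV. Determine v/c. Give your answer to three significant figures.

0.995

γ = 1 + K/(mc²) = 1 + 16200/1875.6 = 9.6372.
β = √(1 − 1/γ²) = √(1 − 0.0107671) = √0.9892329 = 0.995.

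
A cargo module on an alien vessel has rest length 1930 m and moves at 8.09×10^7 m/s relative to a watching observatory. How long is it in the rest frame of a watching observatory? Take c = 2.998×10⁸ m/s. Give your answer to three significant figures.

1860 m

β = v/c = (8.09×10^7 m/s)/(2.998×10⁸ m/s) = 0.269847.
γ = 1/√(1 − β²) = 1/√(1 − 0.0728174) = 1/√0.9271826 = 1/0.962903 = 1.0385.
Length contraction: L = L₀/γ = 1930/1.0385 = 1860 m.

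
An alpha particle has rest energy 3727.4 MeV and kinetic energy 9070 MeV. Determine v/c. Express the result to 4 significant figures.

K = (γ−1)mc², so γ = 1 + 9070/3727.4 = 3.4333.
Then v/c = √(1 − γ⁻²) = √(1 − 0.0848353) = √0.9151647 = 0.9566.

0.9566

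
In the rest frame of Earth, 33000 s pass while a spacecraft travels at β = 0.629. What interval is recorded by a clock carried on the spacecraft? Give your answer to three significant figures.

25700 s

γ = 1/√(1 − β²) = 1/√(1 − 0.395641) = 1/√0.604359 = 1/0.777405 = 1.2863.
The moving clock records proper time: Δτ = Δt/γ = 33000/1.2863 = 25700 s.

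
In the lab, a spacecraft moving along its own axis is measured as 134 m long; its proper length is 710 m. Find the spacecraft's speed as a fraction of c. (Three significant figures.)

Length contraction gives γ = L₀/L = 710/134 = 5.2985.
β = √(1 − 1/γ²) = √0.96438 = 0.982.

0.982c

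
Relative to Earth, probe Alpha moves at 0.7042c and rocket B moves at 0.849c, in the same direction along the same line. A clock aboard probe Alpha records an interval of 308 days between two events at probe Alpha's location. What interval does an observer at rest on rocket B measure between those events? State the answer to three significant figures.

Speed of probe Alpha in rocket B's frame: u = (v_A − v_B)/(1 − v_A v_B/c²) = (0.7042 − 0.849)/(1 − 0.7042×0.849) = −0.1448/0.4021342 = −0.36008; |u| = 0.36008c.
γ for this relative speed: γ = 1/√(1 − 0.129658) = 1.0719.
The clock on probe Alpha records proper time, so rocket B measures Δt = γΔτ = 1.0719 × 308 = 330 days.

330 days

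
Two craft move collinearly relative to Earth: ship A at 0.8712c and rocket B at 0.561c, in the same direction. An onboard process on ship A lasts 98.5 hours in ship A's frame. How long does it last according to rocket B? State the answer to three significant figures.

The velocity of ship A relative to rocket B is (0.8712 − 0.561)c / (1 − 0.8712×0.561) = 0.60674c; relative speed 0.60674c.
At |u| = 0.60674c, γ = (1 − 0.368133)^(−1/2) = 1.258.
Ship A's interval is proper; time dilation gives Δt_B = γΔτ = 1.258 × 98.5 hours = 124 hours.

124 hours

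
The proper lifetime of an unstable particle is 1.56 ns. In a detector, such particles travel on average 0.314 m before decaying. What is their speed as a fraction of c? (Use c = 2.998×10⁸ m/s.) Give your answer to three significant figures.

Lab distance = (lab lifetime)·v = γτ·βc, so βγ = d/(cτ) = 0.3140/(2.998×10⁸ × 1.560×10^-9) = 0.67139.
With βγ = 0.67139: γ² = 1 + (βγ)² = 1.450765, and β = (βγ)/γ = 0.67139/1.20448 = 0.557.

0.557c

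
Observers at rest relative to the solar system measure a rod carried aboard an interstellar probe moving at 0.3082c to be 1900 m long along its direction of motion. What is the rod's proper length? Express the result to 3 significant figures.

2000 m

γ = 1/√(1 − β²) = 1/√(1 − 0.09498724) = 1/√0.90501276 = 1/0.951322 = 1.0512.
Proper length: L₀ = γ·L = 1.0512 × 1900 = 2000 m.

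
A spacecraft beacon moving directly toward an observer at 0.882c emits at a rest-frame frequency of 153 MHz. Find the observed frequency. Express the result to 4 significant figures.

611.0 MHz

Relativistic Doppler (source moving toward): f_obs = f_src · √((1+β)/(1−β)).
With β = 0.882: factor = √(1.882/0.118) = 3.9936.
f_obs = 153 × 3.9936 = 611.0 MHz.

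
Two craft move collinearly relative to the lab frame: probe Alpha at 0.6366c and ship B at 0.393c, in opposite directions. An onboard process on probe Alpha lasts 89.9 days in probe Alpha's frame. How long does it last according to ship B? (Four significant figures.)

Speed of probe Alpha in ship B's frame: u = (v_A + v_B)/(1 + v_A v_B/c²) = (0.6366 + 0.393)/(1 + 0.6366×0.393) = 1.0296/1.2501838 = 0.82356; |u| = 0.82356c.
γ for this relative speed: γ = 1/√(1 − 0.678251) = 1.763.
The clock on probe Alpha records proper time, so ship B measures Δt = γΔτ = 1.763 × 89.9 = 158.5 days.

158.5 days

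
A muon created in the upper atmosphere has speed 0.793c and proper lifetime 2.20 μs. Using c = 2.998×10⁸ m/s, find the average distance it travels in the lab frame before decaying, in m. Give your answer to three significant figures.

859 m

γ = 1/√(1 − β²) = 1/√(1 − 0.628849) = 1/√0.371151 = 1/0.609222 = 1.6414.
Lab-frame lifetime: Δt = γτ = 1.6414 × 2.20 μs = 3.6111 μs.
Distance: d = vΔt = 0.793 × 2.998×10⁸ m/s × 3.6111×10^-6 s = 859 m.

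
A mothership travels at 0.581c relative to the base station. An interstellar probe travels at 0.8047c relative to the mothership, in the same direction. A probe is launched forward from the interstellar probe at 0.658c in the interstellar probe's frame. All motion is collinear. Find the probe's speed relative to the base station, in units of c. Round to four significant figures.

0.9882c

Apply u = (u'+v)/(1+u'v) twice. Probe in the mothership frame: (0.658+0.8047)/(1+0.658·0.8047) = 1.4627/1.5294926 = 0.95633c.
That velocity, transformed to the rest frame of the base station: (0.95633+0.581)/(1+0.95633·0.581) = 1.53733/1.55562773 = 0.98824c.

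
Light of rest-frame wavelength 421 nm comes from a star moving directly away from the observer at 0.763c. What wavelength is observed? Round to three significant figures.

Relativistic Doppler for wavelength: λ_obs = λ_src · √((1+β)/(1−β)).
With β = 0.763: factor = √(1.763/0.237) = 2.7274.
λ_obs = 421 × 2.7274 = 1150 nm.

1150 nm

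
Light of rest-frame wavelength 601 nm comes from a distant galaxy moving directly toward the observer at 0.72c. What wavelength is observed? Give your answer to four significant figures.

Relativistic Doppler for wavelength: λ_obs = λ_src · √((1−β)/(1+β)).
With β = 0.72: factor = √(0.28/1.72) = 0.40347.
λ_obs = 601 × 0.40347 = 242.5 nm.

242.5 nm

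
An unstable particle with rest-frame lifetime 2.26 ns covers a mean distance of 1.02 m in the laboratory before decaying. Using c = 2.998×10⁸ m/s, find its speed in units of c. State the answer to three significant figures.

0.833c

Let x = d/(cτ) = 1.020 m / (2.998×10⁸ m/s × 2.260×10^-9 s) = 1.5054. Since d = βγcτ, x = βγ = β/√(1−β²).
Solving: β² = x²/(1+x²) = 2.26623/3.26623 = 0.693837, so β = 0.833.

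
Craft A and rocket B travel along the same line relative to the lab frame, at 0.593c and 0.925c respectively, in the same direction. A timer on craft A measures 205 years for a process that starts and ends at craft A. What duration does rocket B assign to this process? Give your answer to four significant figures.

302.5 years

Speed of craft A in rocket B's frame: u = (v_A − v_B)/(1 − v_A v_B/c²) = (0.593 − 0.925)/(1 − 0.593×0.925) = −0.332/0.451475 = −0.73537; |u| = 0.73537c.
γ for this relative speed: γ = 1/√(1 − 0.540769) = 1.4757.
The clock on craft A records proper time, so rocket B measures Δt = γΔτ = 1.4757 × 205 = 302.5 years.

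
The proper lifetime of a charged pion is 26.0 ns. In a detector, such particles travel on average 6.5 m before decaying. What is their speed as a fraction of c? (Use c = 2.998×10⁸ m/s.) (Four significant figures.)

Let x = d/(cτ) = 6.500 m / (2.998×10⁸ m/s × 2.600×10^-8 s) = 0.83389. Since d = βγcτ, x = βγ = β/√(1−β²).
Solving: β² = x²/(1+x²) = 0.695373/1.695373 = 0.410159, so β = 0.6404.

0.6404c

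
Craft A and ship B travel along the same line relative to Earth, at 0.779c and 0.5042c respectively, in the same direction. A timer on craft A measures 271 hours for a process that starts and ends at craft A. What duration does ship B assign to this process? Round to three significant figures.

304 hours

Speed of craft A in ship B's frame: u = (v_A − v_B)/(1 − v_A v_B/c²) = (0.779 − 0.5042)/(1 − 0.779×0.5042) = 0.2748/0.6072282 = 0.45255; |u| = 0.45255c.
γ for this relative speed: γ = 1/√(1 − 0.204802) = 1.1214.
The clock on craft A records proper time, so ship B measures Δt = γΔτ = 1.1214 × 271 = 304 hours.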